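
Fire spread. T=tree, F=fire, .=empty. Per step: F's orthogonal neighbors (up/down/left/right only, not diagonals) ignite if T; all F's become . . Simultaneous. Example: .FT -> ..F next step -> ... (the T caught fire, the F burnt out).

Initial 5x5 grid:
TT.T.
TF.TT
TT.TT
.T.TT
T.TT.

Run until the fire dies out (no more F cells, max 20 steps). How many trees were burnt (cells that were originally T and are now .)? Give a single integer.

Step 1: +3 fires, +1 burnt (F count now 3)
Step 2: +3 fires, +3 burnt (F count now 3)
Step 3: +0 fires, +3 burnt (F count now 0)
Fire out after step 3
Initially T: 16, now '.': 15
Total burnt (originally-T cells now '.'): 6

Answer: 6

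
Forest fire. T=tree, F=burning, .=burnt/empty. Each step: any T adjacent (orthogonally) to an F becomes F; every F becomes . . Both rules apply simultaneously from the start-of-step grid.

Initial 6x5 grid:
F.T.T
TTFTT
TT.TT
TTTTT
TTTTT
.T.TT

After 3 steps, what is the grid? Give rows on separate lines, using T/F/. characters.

Step 1: 4 trees catch fire, 2 burn out
  ..F.T
  FF.FT
  TT.TT
  TTTTT
  TTTTT
  .T.TT
Step 2: 4 trees catch fire, 4 burn out
  ....T
  ....F
  FF.FT
  TTTTT
  TTTTT
  .T.TT
Step 3: 5 trees catch fire, 4 burn out
  ....F
  .....
  ....F
  FFTFT
  TTTTT
  .T.TT

....F
.....
....F
FFTFT
TTTTT
.T.TT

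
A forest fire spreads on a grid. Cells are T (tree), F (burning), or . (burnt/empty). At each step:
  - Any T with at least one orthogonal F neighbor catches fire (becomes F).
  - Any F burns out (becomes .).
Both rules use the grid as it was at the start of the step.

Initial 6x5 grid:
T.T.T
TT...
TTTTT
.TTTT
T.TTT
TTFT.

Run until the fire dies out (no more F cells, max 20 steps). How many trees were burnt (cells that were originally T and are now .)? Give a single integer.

Step 1: +3 fires, +1 burnt (F count now 3)
Step 2: +3 fires, +3 burnt (F count now 3)
Step 3: +5 fires, +3 burnt (F count now 5)
Step 4: +3 fires, +5 burnt (F count now 3)
Step 5: +3 fires, +3 burnt (F count now 3)
Step 6: +1 fires, +3 burnt (F count now 1)
Step 7: +1 fires, +1 burnt (F count now 1)
Step 8: +0 fires, +1 burnt (F count now 0)
Fire out after step 8
Initially T: 21, now '.': 28
Total burnt (originally-T cells now '.'): 19

Answer: 19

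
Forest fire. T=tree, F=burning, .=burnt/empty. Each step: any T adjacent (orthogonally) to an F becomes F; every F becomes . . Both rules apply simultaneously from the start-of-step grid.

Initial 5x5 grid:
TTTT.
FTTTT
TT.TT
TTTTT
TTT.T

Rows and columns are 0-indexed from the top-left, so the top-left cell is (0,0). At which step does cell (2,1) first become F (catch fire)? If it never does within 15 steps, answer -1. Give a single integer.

Step 1: cell (2,1)='T' (+3 fires, +1 burnt)
Step 2: cell (2,1)='F' (+4 fires, +3 burnt)
  -> target ignites at step 2
Step 3: cell (2,1)='.' (+4 fires, +4 burnt)
Step 4: cell (2,1)='.' (+5 fires, +4 burnt)
Step 5: cell (2,1)='.' (+3 fires, +5 burnt)
Step 6: cell (2,1)='.' (+1 fires, +3 burnt)
Step 7: cell (2,1)='.' (+1 fires, +1 burnt)
Step 8: cell (2,1)='.' (+0 fires, +1 burnt)
  fire out at step 8

2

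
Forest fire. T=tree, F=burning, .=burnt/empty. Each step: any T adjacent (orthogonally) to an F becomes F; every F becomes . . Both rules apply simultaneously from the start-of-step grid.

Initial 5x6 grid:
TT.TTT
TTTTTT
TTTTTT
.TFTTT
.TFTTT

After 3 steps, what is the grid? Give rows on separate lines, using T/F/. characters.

Step 1: 5 trees catch fire, 2 burn out
  TT.TTT
  TTTTTT
  TTFTTT
  .F.FTT
  .F.FTT
Step 2: 5 trees catch fire, 5 burn out
  TT.TTT
  TTFTTT
  TF.FTT
  ....FT
  ....FT
Step 3: 6 trees catch fire, 5 burn out
  TT.TTT
  TF.FTT
  F...FT
  .....F
  .....F

TT.TTT
TF.FTT
F...FT
.....F
.....F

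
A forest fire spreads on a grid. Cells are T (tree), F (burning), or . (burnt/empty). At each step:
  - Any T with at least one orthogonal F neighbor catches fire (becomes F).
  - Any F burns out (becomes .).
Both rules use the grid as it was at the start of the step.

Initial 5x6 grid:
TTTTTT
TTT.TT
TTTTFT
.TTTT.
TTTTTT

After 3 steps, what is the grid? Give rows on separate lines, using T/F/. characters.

Step 1: 4 trees catch fire, 1 burn out
  TTTTTT
  TTT.FT
  TTTF.F
  .TTTF.
  TTTTTT
Step 2: 5 trees catch fire, 4 burn out
  TTTTFT
  TTT..F
  TTF...
  .TTF..
  TTTTFT
Step 3: 7 trees catch fire, 5 burn out
  TTTF.F
  TTF...
  TF....
  .TF...
  TTTF.F

TTTF.F
TTF...
TF....
.TF...
TTTF.F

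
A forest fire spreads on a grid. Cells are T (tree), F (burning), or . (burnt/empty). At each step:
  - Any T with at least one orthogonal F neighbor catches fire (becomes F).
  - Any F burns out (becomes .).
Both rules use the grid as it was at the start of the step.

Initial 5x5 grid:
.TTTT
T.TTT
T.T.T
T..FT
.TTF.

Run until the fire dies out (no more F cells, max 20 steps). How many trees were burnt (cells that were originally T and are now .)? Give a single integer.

Step 1: +2 fires, +2 burnt (F count now 2)
Step 2: +2 fires, +2 burnt (F count now 2)
Step 3: +1 fires, +2 burnt (F count now 1)
Step 4: +2 fires, +1 burnt (F count now 2)
Step 5: +2 fires, +2 burnt (F count now 2)
Step 6: +2 fires, +2 burnt (F count now 2)
Step 7: +1 fires, +2 burnt (F count now 1)
Step 8: +0 fires, +1 burnt (F count now 0)
Fire out after step 8
Initially T: 15, now '.': 22
Total burnt (originally-T cells now '.'): 12

Answer: 12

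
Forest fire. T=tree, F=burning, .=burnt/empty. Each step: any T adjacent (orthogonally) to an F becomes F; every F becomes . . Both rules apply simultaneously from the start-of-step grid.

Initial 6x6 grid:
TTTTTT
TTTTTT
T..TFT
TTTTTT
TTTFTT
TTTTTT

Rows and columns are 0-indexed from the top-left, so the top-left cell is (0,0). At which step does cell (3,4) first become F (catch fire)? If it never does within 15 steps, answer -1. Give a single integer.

Step 1: cell (3,4)='F' (+8 fires, +2 burnt)
  -> target ignites at step 1
Step 2: cell (3,4)='.' (+9 fires, +8 burnt)
Step 3: cell (3,4)='.' (+7 fires, +9 burnt)
Step 4: cell (3,4)='.' (+4 fires, +7 burnt)
Step 5: cell (3,4)='.' (+3 fires, +4 burnt)
Step 6: cell (3,4)='.' (+1 fires, +3 burnt)
Step 7: cell (3,4)='.' (+0 fires, +1 burnt)
  fire out at step 7

1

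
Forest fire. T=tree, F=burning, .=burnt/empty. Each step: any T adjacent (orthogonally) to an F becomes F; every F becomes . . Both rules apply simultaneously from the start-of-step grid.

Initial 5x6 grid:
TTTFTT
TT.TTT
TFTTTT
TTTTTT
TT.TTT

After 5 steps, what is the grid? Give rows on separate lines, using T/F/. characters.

Step 1: 7 trees catch fire, 2 burn out
  TTF.FT
  TF.FTT
  F.FTTT
  TFTTTT
  TT.TTT
Step 2: 8 trees catch fire, 7 burn out
  TF...F
  F...FT
  ...FTT
  F.FTTT
  TF.TTT
Step 3: 5 trees catch fire, 8 burn out
  F.....
  .....F
  ....FT
  ...FTT
  F..TTT
Step 4: 3 trees catch fire, 5 burn out
  ......
  ......
  .....F
  ....FT
  ...FTT
Step 5: 2 trees catch fire, 3 burn out
  ......
  ......
  ......
  .....F
  ....FT

......
......
......
.....F
....FT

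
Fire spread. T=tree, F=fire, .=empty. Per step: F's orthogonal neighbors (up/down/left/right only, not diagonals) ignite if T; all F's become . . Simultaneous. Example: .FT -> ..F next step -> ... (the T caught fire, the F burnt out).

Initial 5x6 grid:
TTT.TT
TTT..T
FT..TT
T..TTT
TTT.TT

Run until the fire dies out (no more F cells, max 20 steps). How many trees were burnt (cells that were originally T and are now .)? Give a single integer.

Answer: 11

Derivation:
Step 1: +3 fires, +1 burnt (F count now 3)
Step 2: +3 fires, +3 burnt (F count now 3)
Step 3: +3 fires, +3 burnt (F count now 3)
Step 4: +2 fires, +3 burnt (F count now 2)
Step 5: +0 fires, +2 burnt (F count now 0)
Fire out after step 5
Initially T: 21, now '.': 20
Total burnt (originally-T cells now '.'): 11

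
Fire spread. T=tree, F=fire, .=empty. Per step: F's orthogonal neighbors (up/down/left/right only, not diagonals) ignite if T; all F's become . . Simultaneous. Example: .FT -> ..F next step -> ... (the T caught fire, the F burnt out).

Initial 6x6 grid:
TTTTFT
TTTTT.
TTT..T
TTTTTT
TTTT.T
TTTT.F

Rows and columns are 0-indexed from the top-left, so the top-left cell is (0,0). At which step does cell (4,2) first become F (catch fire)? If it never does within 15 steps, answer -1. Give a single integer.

Step 1: cell (4,2)='T' (+4 fires, +2 burnt)
Step 2: cell (4,2)='T' (+3 fires, +4 burnt)
Step 3: cell (4,2)='T' (+4 fires, +3 burnt)
Step 4: cell (4,2)='T' (+4 fires, +4 burnt)
Step 5: cell (4,2)='T' (+4 fires, +4 burnt)
Step 6: cell (4,2)='F' (+4 fires, +4 burnt)
  -> target ignites at step 6
Step 7: cell (4,2)='.' (+3 fires, +4 burnt)
Step 8: cell (4,2)='.' (+2 fires, +3 burnt)
Step 9: cell (4,2)='.' (+1 fires, +2 burnt)
Step 10: cell (4,2)='.' (+0 fires, +1 burnt)
  fire out at step 10

6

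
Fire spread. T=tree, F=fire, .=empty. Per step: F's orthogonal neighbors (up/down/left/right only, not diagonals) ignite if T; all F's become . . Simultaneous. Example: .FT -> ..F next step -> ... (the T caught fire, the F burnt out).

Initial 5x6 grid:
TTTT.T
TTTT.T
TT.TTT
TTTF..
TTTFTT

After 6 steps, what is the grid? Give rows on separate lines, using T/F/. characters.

Step 1: 4 trees catch fire, 2 burn out
  TTTT.T
  TTTT.T
  TT.FTT
  TTF...
  TTF.FT
Step 2: 5 trees catch fire, 4 burn out
  TTTT.T
  TTTF.T
  TT..FT
  TF....
  TF...F
Step 3: 6 trees catch fire, 5 burn out
  TTTF.T
  TTF..T
  TF...F
  F.....
  F.....
Step 4: 4 trees catch fire, 6 burn out
  TTF..T
  TF...F
  F.....
  ......
  ......
Step 5: 3 trees catch fire, 4 burn out
  TF...F
  F.....
  ......
  ......
  ......
Step 6: 1 trees catch fire, 3 burn out
  F.....
  ......
  ......
  ......
  ......

F.....
......
......
......
......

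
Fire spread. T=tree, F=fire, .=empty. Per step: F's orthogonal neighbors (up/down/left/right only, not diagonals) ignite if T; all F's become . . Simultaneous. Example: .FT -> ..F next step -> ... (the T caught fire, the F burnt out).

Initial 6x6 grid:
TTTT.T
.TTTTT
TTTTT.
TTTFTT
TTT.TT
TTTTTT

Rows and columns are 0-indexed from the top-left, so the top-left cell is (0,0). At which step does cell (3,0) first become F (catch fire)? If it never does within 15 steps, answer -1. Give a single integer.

Step 1: cell (3,0)='T' (+3 fires, +1 burnt)
Step 2: cell (3,0)='T' (+7 fires, +3 burnt)
Step 3: cell (3,0)='F' (+9 fires, +7 burnt)
  -> target ignites at step 3
Step 4: cell (3,0)='.' (+8 fires, +9 burnt)
Step 5: cell (3,0)='.' (+3 fires, +8 burnt)
Step 6: cell (3,0)='.' (+1 fires, +3 burnt)
Step 7: cell (3,0)='.' (+0 fires, +1 burnt)
  fire out at step 7

3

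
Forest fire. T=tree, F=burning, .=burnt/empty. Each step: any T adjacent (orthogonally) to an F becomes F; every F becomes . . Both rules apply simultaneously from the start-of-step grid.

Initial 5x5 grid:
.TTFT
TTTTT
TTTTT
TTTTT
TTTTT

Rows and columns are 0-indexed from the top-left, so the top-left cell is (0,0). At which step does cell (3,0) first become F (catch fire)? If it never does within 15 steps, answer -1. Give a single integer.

Step 1: cell (3,0)='T' (+3 fires, +1 burnt)
Step 2: cell (3,0)='T' (+4 fires, +3 burnt)
Step 3: cell (3,0)='T' (+4 fires, +4 burnt)
Step 4: cell (3,0)='T' (+5 fires, +4 burnt)
Step 5: cell (3,0)='T' (+4 fires, +5 burnt)
Step 6: cell (3,0)='F' (+2 fires, +4 burnt)
  -> target ignites at step 6
Step 7: cell (3,0)='.' (+1 fires, +2 burnt)
Step 8: cell (3,0)='.' (+0 fires, +1 burnt)
  fire out at step 8

6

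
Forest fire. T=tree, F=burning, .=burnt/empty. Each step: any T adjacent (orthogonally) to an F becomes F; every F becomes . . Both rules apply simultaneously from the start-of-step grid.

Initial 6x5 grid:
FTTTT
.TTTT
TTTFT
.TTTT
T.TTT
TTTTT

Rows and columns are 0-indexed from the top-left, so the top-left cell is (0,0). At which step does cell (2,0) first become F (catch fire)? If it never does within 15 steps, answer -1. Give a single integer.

Step 1: cell (2,0)='T' (+5 fires, +2 burnt)
Step 2: cell (2,0)='T' (+9 fires, +5 burnt)
Step 3: cell (2,0)='F' (+6 fires, +9 burnt)
  -> target ignites at step 3
Step 4: cell (2,0)='.' (+2 fires, +6 burnt)
Step 5: cell (2,0)='.' (+1 fires, +2 burnt)
Step 6: cell (2,0)='.' (+1 fires, +1 burnt)
Step 7: cell (2,0)='.' (+1 fires, +1 burnt)
Step 8: cell (2,0)='.' (+0 fires, +1 burnt)
  fire out at step 8

3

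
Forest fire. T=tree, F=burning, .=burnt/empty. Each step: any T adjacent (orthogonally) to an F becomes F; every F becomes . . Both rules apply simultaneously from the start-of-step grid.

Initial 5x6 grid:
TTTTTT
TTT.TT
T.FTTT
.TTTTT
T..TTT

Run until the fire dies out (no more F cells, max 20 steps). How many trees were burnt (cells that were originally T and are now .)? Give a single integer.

Step 1: +3 fires, +1 burnt (F count now 3)
Step 2: +5 fires, +3 burnt (F count now 5)
Step 3: +7 fires, +5 burnt (F count now 7)
Step 4: +6 fires, +7 burnt (F count now 6)
Step 5: +2 fires, +6 burnt (F count now 2)
Step 6: +0 fires, +2 burnt (F count now 0)
Fire out after step 6
Initially T: 24, now '.': 29
Total burnt (originally-T cells now '.'): 23

Answer: 23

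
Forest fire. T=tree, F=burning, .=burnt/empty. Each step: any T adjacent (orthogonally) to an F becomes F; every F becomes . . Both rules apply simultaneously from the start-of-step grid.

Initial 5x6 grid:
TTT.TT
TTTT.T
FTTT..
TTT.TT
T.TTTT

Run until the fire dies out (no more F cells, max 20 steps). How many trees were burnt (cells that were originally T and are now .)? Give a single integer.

Answer: 20

Derivation:
Step 1: +3 fires, +1 burnt (F count now 3)
Step 2: +5 fires, +3 burnt (F count now 5)
Step 3: +4 fires, +5 burnt (F count now 4)
Step 4: +3 fires, +4 burnt (F count now 3)
Step 5: +1 fires, +3 burnt (F count now 1)
Step 6: +1 fires, +1 burnt (F count now 1)
Step 7: +2 fires, +1 burnt (F count now 2)
Step 8: +1 fires, +2 burnt (F count now 1)
Step 9: +0 fires, +1 burnt (F count now 0)
Fire out after step 9
Initially T: 23, now '.': 27
Total burnt (originally-T cells now '.'): 20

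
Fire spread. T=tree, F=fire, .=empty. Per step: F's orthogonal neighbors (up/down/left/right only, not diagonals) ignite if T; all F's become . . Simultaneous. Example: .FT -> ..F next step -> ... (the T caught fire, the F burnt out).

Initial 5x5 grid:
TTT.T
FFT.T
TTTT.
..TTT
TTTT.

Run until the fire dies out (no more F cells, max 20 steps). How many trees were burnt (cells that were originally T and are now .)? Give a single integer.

Step 1: +5 fires, +2 burnt (F count now 5)
Step 2: +2 fires, +5 burnt (F count now 2)
Step 3: +2 fires, +2 burnt (F count now 2)
Step 4: +2 fires, +2 burnt (F count now 2)
Step 5: +3 fires, +2 burnt (F count now 3)
Step 6: +1 fires, +3 burnt (F count now 1)
Step 7: +0 fires, +1 burnt (F count now 0)
Fire out after step 7
Initially T: 17, now '.': 23
Total burnt (originally-T cells now '.'): 15

Answer: 15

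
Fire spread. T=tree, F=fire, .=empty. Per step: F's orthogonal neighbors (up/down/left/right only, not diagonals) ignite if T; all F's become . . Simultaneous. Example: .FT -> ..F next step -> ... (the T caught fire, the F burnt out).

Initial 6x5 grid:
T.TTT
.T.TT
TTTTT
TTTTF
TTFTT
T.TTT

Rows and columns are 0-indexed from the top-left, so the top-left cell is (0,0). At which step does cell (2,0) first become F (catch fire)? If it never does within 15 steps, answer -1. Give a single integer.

Step 1: cell (2,0)='T' (+7 fires, +2 burnt)
Step 2: cell (2,0)='T' (+7 fires, +7 burnt)
Step 3: cell (2,0)='T' (+5 fires, +7 burnt)
Step 4: cell (2,0)='F' (+3 fires, +5 burnt)
  -> target ignites at step 4
Step 5: cell (2,0)='.' (+1 fires, +3 burnt)
Step 6: cell (2,0)='.' (+0 fires, +1 burnt)
  fire out at step 6

4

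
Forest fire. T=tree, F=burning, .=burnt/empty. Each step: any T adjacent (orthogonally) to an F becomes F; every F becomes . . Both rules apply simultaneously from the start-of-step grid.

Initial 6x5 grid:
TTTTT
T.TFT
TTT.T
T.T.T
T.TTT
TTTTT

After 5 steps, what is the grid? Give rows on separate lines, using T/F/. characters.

Step 1: 3 trees catch fire, 1 burn out
  TTTFT
  T.F.F
  TTT.T
  T.T.T
  T.TTT
  TTTTT
Step 2: 4 trees catch fire, 3 burn out
  TTF.F
  T....
  TTF.F
  T.T.T
  T.TTT
  TTTTT
Step 3: 4 trees catch fire, 4 burn out
  TF...
  T....
  TF...
  T.F.F
  T.TTT
  TTTTT
Step 4: 4 trees catch fire, 4 burn out
  F....
  T....
  F....
  T....
  T.FTF
  TTTTT
Step 5: 5 trees catch fire, 4 burn out
  .....
  F....
  .....
  F....
  T..F.
  TTFTF

.....
F....
.....
F....
T..F.
TTFTF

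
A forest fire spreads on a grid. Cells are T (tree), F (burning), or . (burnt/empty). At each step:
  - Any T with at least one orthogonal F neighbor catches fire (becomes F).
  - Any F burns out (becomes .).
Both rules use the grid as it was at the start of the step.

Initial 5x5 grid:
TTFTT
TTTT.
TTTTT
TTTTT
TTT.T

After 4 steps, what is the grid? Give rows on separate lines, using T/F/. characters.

Step 1: 3 trees catch fire, 1 burn out
  TF.FT
  TTFT.
  TTTTT
  TTTTT
  TTT.T
Step 2: 5 trees catch fire, 3 burn out
  F...F
  TF.F.
  TTFTT
  TTTTT
  TTT.T
Step 3: 4 trees catch fire, 5 burn out
  .....
  F....
  TF.FT
  TTFTT
  TTT.T
Step 4: 5 trees catch fire, 4 burn out
  .....
  .....
  F...F
  TF.FT
  TTF.T

.....
.....
F...F
TF.FT
TTF.T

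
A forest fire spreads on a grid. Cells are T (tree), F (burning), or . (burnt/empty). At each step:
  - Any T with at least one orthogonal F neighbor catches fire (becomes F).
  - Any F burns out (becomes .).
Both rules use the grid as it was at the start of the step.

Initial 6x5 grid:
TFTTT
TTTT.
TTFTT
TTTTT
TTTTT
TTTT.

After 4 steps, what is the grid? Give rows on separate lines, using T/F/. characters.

Step 1: 7 trees catch fire, 2 burn out
  F.FTT
  TFFT.
  TF.FT
  TTFTT
  TTTTT
  TTTT.
Step 2: 8 trees catch fire, 7 burn out
  ...FT
  F..F.
  F...F
  TF.FT
  TTFTT
  TTTT.
Step 3: 6 trees catch fire, 8 burn out
  ....F
  .....
  .....
  F...F
  TF.FT
  TTFT.
Step 4: 4 trees catch fire, 6 burn out
  .....
  .....
  .....
  .....
  F...F
  TF.F.

.....
.....
.....
.....
F...F
TF.F.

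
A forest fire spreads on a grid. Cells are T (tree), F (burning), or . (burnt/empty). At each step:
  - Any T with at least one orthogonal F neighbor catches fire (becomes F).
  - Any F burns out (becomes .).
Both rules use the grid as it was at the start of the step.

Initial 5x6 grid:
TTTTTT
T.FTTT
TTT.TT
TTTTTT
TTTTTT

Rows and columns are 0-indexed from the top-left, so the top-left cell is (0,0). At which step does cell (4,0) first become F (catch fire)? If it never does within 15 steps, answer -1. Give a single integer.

Step 1: cell (4,0)='T' (+3 fires, +1 burnt)
Step 2: cell (4,0)='T' (+5 fires, +3 burnt)
Step 3: cell (4,0)='T' (+8 fires, +5 burnt)
Step 4: cell (4,0)='T' (+7 fires, +8 burnt)
Step 5: cell (4,0)='F' (+3 fires, +7 burnt)
  -> target ignites at step 5
Step 6: cell (4,0)='.' (+1 fires, +3 burnt)
Step 7: cell (4,0)='.' (+0 fires, +1 burnt)
  fire out at step 7

5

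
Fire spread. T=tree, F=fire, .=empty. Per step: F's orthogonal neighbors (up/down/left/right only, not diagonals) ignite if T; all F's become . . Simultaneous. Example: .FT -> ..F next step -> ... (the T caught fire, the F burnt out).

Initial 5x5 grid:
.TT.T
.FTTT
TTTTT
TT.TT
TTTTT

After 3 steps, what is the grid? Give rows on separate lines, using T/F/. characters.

Step 1: 3 trees catch fire, 1 burn out
  .FT.T
  ..FTT
  TFTTT
  TT.TT
  TTTTT
Step 2: 5 trees catch fire, 3 burn out
  ..F.T
  ...FT
  F.FTT
  TF.TT
  TTTTT
Step 3: 4 trees catch fire, 5 burn out
  ....T
  ....F
  ...FT
  F..TT
  TFTTT

....T
....F
...FT
F..TT
TFTTT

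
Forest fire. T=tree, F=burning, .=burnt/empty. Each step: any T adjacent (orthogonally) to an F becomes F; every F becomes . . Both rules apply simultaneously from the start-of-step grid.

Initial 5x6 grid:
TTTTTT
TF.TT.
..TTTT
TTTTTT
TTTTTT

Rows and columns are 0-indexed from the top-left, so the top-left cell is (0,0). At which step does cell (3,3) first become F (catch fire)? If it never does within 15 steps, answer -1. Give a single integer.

Step 1: cell (3,3)='T' (+2 fires, +1 burnt)
Step 2: cell (3,3)='T' (+2 fires, +2 burnt)
Step 3: cell (3,3)='T' (+1 fires, +2 burnt)
Step 4: cell (3,3)='T' (+2 fires, +1 burnt)
Step 5: cell (3,3)='T' (+3 fires, +2 burnt)
Step 6: cell (3,3)='F' (+3 fires, +3 burnt)
  -> target ignites at step 6
Step 7: cell (3,3)='.' (+4 fires, +3 burnt)
Step 8: cell (3,3)='.' (+4 fires, +4 burnt)
Step 9: cell (3,3)='.' (+3 fires, +4 burnt)
Step 10: cell (3,3)='.' (+1 fires, +3 burnt)
Step 11: cell (3,3)='.' (+0 fires, +1 burnt)
  fire out at step 11

6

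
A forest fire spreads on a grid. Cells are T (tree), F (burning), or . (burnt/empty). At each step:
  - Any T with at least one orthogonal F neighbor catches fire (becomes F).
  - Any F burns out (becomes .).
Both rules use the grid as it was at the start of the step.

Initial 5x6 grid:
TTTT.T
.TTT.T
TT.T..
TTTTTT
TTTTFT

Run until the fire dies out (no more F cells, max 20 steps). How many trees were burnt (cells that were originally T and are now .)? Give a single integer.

Answer: 21

Derivation:
Step 1: +3 fires, +1 burnt (F count now 3)
Step 2: +3 fires, +3 burnt (F count now 3)
Step 3: +3 fires, +3 burnt (F count now 3)
Step 4: +3 fires, +3 burnt (F count now 3)
Step 5: +4 fires, +3 burnt (F count now 4)
Step 6: +3 fires, +4 burnt (F count now 3)
Step 7: +1 fires, +3 burnt (F count now 1)
Step 8: +1 fires, +1 burnt (F count now 1)
Step 9: +0 fires, +1 burnt (F count now 0)
Fire out after step 9
Initially T: 23, now '.': 28
Total burnt (originally-T cells now '.'): 21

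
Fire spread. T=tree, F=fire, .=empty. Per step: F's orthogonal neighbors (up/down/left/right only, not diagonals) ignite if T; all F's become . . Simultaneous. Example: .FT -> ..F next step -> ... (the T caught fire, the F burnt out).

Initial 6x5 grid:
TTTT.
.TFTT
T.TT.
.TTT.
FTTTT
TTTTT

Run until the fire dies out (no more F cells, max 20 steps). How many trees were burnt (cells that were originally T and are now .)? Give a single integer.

Step 1: +6 fires, +2 burnt (F count now 6)
Step 2: +8 fires, +6 burnt (F count now 8)
Step 3: +4 fires, +8 burnt (F count now 4)
Step 4: +2 fires, +4 burnt (F count now 2)
Step 5: +1 fires, +2 burnt (F count now 1)
Step 6: +0 fires, +1 burnt (F count now 0)
Fire out after step 6
Initially T: 22, now '.': 29
Total burnt (originally-T cells now '.'): 21

Answer: 21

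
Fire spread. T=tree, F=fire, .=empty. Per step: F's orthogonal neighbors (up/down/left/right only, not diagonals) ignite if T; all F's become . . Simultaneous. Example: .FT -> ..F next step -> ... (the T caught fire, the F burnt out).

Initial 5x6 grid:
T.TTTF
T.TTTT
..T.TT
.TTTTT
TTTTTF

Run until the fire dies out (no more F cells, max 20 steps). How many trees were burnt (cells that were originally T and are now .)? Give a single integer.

Answer: 20

Derivation:
Step 1: +4 fires, +2 burnt (F count now 4)
Step 2: +5 fires, +4 burnt (F count now 5)
Step 3: +5 fires, +5 burnt (F count now 5)
Step 4: +3 fires, +5 burnt (F count now 3)
Step 5: +3 fires, +3 burnt (F count now 3)
Step 6: +0 fires, +3 burnt (F count now 0)
Fire out after step 6
Initially T: 22, now '.': 28
Total burnt (originally-T cells now '.'): 20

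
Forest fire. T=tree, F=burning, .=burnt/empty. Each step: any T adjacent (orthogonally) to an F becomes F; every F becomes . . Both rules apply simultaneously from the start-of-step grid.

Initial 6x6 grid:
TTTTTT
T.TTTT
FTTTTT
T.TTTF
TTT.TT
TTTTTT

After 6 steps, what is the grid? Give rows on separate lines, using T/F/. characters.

Step 1: 6 trees catch fire, 2 burn out
  TTTTTT
  F.TTTT
  .FTTTF
  F.TTF.
  TTT.TF
  TTTTTT
Step 2: 8 trees catch fire, 6 burn out
  FTTTTT
  ..TTTF
  ..FTF.
  ..TF..
  FTT.F.
  TTTTTF
Step 3: 9 trees catch fire, 8 burn out
  .FTTTF
  ..FTF.
  ...F..
  ..F...
  .FT...
  FTTTF.
Step 4: 6 trees catch fire, 9 burn out
  ..FTF.
  ...F..
  ......
  ......
  ..F...
  .FTF..
Step 5: 2 trees catch fire, 6 burn out
  ...F..
  ......
  ......
  ......
  ......
  ..F...
Step 6: 0 trees catch fire, 2 burn out
  ......
  ......
  ......
  ......
  ......
  ......

......
......
......
......
......
......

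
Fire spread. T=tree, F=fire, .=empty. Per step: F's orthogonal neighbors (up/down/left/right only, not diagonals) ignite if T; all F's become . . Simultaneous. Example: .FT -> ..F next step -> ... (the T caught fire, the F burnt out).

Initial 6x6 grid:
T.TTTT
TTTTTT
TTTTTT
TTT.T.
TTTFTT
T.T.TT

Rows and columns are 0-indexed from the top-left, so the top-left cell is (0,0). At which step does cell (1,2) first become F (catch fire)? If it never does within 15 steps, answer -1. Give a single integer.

Step 1: cell (1,2)='T' (+2 fires, +1 burnt)
Step 2: cell (1,2)='T' (+6 fires, +2 burnt)
Step 3: cell (1,2)='T' (+5 fires, +6 burnt)
Step 4: cell (1,2)='F' (+7 fires, +5 burnt)
  -> target ignites at step 4
Step 5: cell (1,2)='.' (+6 fires, +7 burnt)
Step 6: cell (1,2)='.' (+3 fires, +6 burnt)
Step 7: cell (1,2)='.' (+1 fires, +3 burnt)
Step 8: cell (1,2)='.' (+0 fires, +1 burnt)
  fire out at step 8

4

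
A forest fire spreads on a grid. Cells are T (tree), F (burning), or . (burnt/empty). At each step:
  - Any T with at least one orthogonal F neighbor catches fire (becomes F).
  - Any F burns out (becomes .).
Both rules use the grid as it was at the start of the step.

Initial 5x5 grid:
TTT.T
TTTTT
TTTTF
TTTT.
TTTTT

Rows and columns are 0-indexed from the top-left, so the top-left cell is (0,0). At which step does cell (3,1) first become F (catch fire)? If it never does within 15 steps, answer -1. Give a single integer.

Step 1: cell (3,1)='T' (+2 fires, +1 burnt)
Step 2: cell (3,1)='T' (+4 fires, +2 burnt)
Step 3: cell (3,1)='T' (+4 fires, +4 burnt)
Step 4: cell (3,1)='F' (+6 fires, +4 burnt)
  -> target ignites at step 4
Step 5: cell (3,1)='.' (+4 fires, +6 burnt)
Step 6: cell (3,1)='.' (+2 fires, +4 burnt)
Step 7: cell (3,1)='.' (+0 fires, +2 burnt)
  fire out at step 7

4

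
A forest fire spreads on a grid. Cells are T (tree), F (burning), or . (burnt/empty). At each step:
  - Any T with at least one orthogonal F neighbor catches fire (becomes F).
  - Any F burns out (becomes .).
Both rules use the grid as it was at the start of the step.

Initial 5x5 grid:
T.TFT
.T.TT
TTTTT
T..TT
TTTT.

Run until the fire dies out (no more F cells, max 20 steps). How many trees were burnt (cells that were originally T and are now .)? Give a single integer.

Answer: 17

Derivation:
Step 1: +3 fires, +1 burnt (F count now 3)
Step 2: +2 fires, +3 burnt (F count now 2)
Step 3: +3 fires, +2 burnt (F count now 3)
Step 4: +3 fires, +3 burnt (F count now 3)
Step 5: +3 fires, +3 burnt (F count now 3)
Step 6: +2 fires, +3 burnt (F count now 2)
Step 7: +1 fires, +2 burnt (F count now 1)
Step 8: +0 fires, +1 burnt (F count now 0)
Fire out after step 8
Initially T: 18, now '.': 24
Total burnt (originally-T cells now '.'): 17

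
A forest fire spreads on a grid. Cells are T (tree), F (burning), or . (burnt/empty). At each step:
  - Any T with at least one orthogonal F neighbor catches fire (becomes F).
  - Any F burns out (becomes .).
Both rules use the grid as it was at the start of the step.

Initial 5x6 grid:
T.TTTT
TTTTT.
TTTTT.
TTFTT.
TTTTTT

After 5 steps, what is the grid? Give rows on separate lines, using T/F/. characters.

Step 1: 4 trees catch fire, 1 burn out
  T.TTTT
  TTTTT.
  TTFTT.
  TF.FT.
  TTFTTT
Step 2: 7 trees catch fire, 4 burn out
  T.TTTT
  TTFTT.
  TF.FT.
  F...F.
  TF.FTT
Step 3: 7 trees catch fire, 7 burn out
  T.FTTT
  TF.FT.
  F...F.
  ......
  F...FT
Step 4: 4 trees catch fire, 7 burn out
  T..FTT
  F...F.
  ......
  ......
  .....F
Step 5: 2 trees catch fire, 4 burn out
  F...FT
  ......
  ......
  ......
  ......

F...FT
......
......
......
......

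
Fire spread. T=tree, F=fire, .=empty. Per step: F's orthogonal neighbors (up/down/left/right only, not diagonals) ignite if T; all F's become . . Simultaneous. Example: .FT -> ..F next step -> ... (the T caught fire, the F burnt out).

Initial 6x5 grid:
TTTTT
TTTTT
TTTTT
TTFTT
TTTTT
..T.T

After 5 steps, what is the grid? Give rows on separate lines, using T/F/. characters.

Step 1: 4 trees catch fire, 1 burn out
  TTTTT
  TTTTT
  TTFTT
  TF.FT
  TTFTT
  ..T.T
Step 2: 8 trees catch fire, 4 burn out
  TTTTT
  TTFTT
  TF.FT
  F...F
  TF.FT
  ..F.T
Step 3: 7 trees catch fire, 8 burn out
  TTFTT
  TF.FT
  F...F
  .....
  F...F
  ....T
Step 4: 5 trees catch fire, 7 burn out
  TF.FT
  F...F
  .....
  .....
  .....
  ....F
Step 5: 2 trees catch fire, 5 burn out
  F...F
  .....
  .....
  .....
  .....
  .....

F...F
.....
.....
.....
.....
.....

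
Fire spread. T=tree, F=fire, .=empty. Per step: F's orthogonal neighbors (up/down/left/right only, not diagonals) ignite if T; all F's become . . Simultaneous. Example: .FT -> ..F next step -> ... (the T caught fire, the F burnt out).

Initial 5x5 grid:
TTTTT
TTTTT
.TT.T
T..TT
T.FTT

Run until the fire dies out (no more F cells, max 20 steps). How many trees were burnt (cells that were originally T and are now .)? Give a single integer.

Answer: 17

Derivation:
Step 1: +1 fires, +1 burnt (F count now 1)
Step 2: +2 fires, +1 burnt (F count now 2)
Step 3: +1 fires, +2 burnt (F count now 1)
Step 4: +1 fires, +1 burnt (F count now 1)
Step 5: +1 fires, +1 burnt (F count now 1)
Step 6: +2 fires, +1 burnt (F count now 2)
Step 7: +2 fires, +2 burnt (F count now 2)
Step 8: +3 fires, +2 burnt (F count now 3)
Step 9: +3 fires, +3 burnt (F count now 3)
Step 10: +1 fires, +3 burnt (F count now 1)
Step 11: +0 fires, +1 burnt (F count now 0)
Fire out after step 11
Initially T: 19, now '.': 23
Total burnt (originally-T cells now '.'): 17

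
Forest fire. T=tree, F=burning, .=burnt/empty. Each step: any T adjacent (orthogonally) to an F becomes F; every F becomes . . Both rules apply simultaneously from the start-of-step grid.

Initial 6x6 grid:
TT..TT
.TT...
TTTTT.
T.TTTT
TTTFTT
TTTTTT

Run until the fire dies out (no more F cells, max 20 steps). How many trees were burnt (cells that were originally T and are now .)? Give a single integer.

Step 1: +4 fires, +1 burnt (F count now 4)
Step 2: +7 fires, +4 burnt (F count now 7)
Step 3: +6 fires, +7 burnt (F count now 6)
Step 4: +4 fires, +6 burnt (F count now 4)
Step 5: +2 fires, +4 burnt (F count now 2)
Step 6: +1 fires, +2 burnt (F count now 1)
Step 7: +1 fires, +1 burnt (F count now 1)
Step 8: +0 fires, +1 burnt (F count now 0)
Fire out after step 8
Initially T: 27, now '.': 34
Total burnt (originally-T cells now '.'): 25

Answer: 25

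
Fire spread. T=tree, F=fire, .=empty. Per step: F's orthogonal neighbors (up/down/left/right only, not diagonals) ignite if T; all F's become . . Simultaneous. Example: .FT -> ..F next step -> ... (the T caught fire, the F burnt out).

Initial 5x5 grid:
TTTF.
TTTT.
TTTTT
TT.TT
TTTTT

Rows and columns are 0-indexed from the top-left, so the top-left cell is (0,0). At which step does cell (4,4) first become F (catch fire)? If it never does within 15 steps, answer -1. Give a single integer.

Step 1: cell (4,4)='T' (+2 fires, +1 burnt)
Step 2: cell (4,4)='T' (+3 fires, +2 burnt)
Step 3: cell (4,4)='T' (+5 fires, +3 burnt)
Step 4: cell (4,4)='T' (+4 fires, +5 burnt)
Step 5: cell (4,4)='F' (+4 fires, +4 burnt)
  -> target ignites at step 5
Step 6: cell (4,4)='.' (+2 fires, +4 burnt)
Step 7: cell (4,4)='.' (+1 fires, +2 burnt)
Step 8: cell (4,4)='.' (+0 fires, +1 burnt)
  fire out at step 8

5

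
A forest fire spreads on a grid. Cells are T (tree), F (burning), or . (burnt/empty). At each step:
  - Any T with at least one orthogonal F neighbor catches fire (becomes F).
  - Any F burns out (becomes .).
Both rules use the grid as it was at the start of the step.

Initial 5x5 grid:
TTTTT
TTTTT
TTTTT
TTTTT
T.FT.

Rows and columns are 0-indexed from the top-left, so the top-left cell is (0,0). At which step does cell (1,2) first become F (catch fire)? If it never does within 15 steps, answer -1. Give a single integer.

Step 1: cell (1,2)='T' (+2 fires, +1 burnt)
Step 2: cell (1,2)='T' (+3 fires, +2 burnt)
Step 3: cell (1,2)='F' (+5 fires, +3 burnt)
  -> target ignites at step 3
Step 4: cell (1,2)='.' (+6 fires, +5 burnt)
Step 5: cell (1,2)='.' (+4 fires, +6 burnt)
Step 6: cell (1,2)='.' (+2 fires, +4 burnt)
Step 7: cell (1,2)='.' (+0 fires, +2 burnt)
  fire out at step 7

3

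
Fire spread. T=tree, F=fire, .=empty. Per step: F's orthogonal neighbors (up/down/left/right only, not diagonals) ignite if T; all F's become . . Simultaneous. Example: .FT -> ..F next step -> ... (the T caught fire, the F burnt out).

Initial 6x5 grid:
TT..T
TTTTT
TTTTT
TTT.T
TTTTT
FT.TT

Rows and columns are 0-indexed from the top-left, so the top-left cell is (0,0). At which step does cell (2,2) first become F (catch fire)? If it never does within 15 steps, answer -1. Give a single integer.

Step 1: cell (2,2)='T' (+2 fires, +1 burnt)
Step 2: cell (2,2)='T' (+2 fires, +2 burnt)
Step 3: cell (2,2)='T' (+3 fires, +2 burnt)
Step 4: cell (2,2)='T' (+4 fires, +3 burnt)
Step 5: cell (2,2)='F' (+5 fires, +4 burnt)
  -> target ignites at step 5
Step 6: cell (2,2)='.' (+5 fires, +5 burnt)
Step 7: cell (2,2)='.' (+2 fires, +5 burnt)
Step 8: cell (2,2)='.' (+1 fires, +2 burnt)
Step 9: cell (2,2)='.' (+1 fires, +1 burnt)
Step 10: cell (2,2)='.' (+0 fires, +1 burnt)
  fire out at step 10

5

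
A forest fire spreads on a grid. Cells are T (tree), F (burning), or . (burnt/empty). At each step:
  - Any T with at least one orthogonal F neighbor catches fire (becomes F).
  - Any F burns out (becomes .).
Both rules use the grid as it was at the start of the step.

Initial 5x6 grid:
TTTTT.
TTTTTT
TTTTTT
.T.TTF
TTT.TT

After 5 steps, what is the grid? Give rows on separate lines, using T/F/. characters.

Step 1: 3 trees catch fire, 1 burn out
  TTTTT.
  TTTTTT
  TTTTTF
  .T.TF.
  TTT.TF
Step 2: 4 trees catch fire, 3 burn out
  TTTTT.
  TTTTTF
  TTTTF.
  .T.F..
  TTT.F.
Step 3: 2 trees catch fire, 4 burn out
  TTTTT.
  TTTTF.
  TTTF..
  .T....
  TTT...
Step 4: 3 trees catch fire, 2 burn out
  TTTTF.
  TTTF..
  TTF...
  .T....
  TTT...
Step 5: 3 trees catch fire, 3 burn out
  TTTF..
  TTF...
  TF....
  .T....
  TTT...

TTTF..
TTF...
TF....
.T....
TTT...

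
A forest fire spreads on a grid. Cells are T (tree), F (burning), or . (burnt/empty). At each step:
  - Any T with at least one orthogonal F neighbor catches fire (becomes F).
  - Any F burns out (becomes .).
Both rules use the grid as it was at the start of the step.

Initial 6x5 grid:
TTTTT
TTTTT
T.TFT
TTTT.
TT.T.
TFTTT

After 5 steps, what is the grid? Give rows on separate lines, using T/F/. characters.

Step 1: 7 trees catch fire, 2 burn out
  TTTTT
  TTTFT
  T.F.F
  TTTF.
  TF.T.
  F.FTT
Step 2: 8 trees catch fire, 7 burn out
  TTTFT
  TTF.F
  T....
  TFF..
  F..F.
  ...FT
Step 3: 5 trees catch fire, 8 burn out
  TTF.F
  TF...
  T....
  F....
  .....
  ....F
Step 4: 3 trees catch fire, 5 burn out
  TF...
  F....
  F....
  .....
  .....
  .....
Step 5: 1 trees catch fire, 3 burn out
  F....
  .....
  .....
  .....
  .....
  .....

F....
.....
.....
.....
.....
.....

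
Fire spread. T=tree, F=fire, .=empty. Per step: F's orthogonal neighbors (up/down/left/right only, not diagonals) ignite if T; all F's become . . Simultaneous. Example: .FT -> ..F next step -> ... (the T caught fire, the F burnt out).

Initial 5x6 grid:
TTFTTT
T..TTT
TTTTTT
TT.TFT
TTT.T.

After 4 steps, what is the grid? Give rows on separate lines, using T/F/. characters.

Step 1: 6 trees catch fire, 2 burn out
  TF.FTT
  T..TTT
  TTTTFT
  TT.F.F
  TTT.F.
Step 2: 6 trees catch fire, 6 burn out
  F...FT
  T..FFT
  TTTF.F
  TT....
  TTT...
Step 3: 4 trees catch fire, 6 burn out
  .....F
  F....F
  TTF...
  TT....
  TTT...
Step 4: 2 trees catch fire, 4 burn out
  ......
  ......
  FF....
  TT....
  TTT...

......
......
FF....
TT....
TTT...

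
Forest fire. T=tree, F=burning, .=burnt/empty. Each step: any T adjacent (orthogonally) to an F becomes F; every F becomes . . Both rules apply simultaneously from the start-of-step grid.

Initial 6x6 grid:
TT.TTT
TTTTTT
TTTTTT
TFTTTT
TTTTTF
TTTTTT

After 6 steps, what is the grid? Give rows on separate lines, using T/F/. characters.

Step 1: 7 trees catch fire, 2 burn out
  TT.TTT
  TTTTTT
  TFTTTT
  F.FTTF
  TFTTF.
  TTTTTF
Step 2: 11 trees catch fire, 7 burn out
  TT.TTT
  TFTTTT
  F.FTTF
  ...FF.
  F.FF..
  TFTTF.
Step 3: 9 trees catch fire, 11 burn out
  TF.TTT
  F.FTTF
  ...FF.
  ......
  ......
  F.FF..
Step 4: 4 trees catch fire, 9 burn out
  F..TTF
  ...FF.
  ......
  ......
  ......
  ......
Step 5: 2 trees catch fire, 4 burn out
  ...FF.
  ......
  ......
  ......
  ......
  ......
Step 6: 0 trees catch fire, 2 burn out
  ......
  ......
  ......
  ......
  ......
  ......

......
......
......
......
......
......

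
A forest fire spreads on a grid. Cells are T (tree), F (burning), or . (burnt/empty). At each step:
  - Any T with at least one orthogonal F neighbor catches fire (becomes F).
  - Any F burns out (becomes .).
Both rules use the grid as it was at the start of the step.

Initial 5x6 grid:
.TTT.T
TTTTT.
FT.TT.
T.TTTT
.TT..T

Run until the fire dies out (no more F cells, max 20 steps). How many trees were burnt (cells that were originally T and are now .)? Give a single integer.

Step 1: +3 fires, +1 burnt (F count now 3)
Step 2: +1 fires, +3 burnt (F count now 1)
Step 3: +2 fires, +1 burnt (F count now 2)
Step 4: +2 fires, +2 burnt (F count now 2)
Step 5: +3 fires, +2 burnt (F count now 3)
Step 6: +2 fires, +3 burnt (F count now 2)
Step 7: +2 fires, +2 burnt (F count now 2)
Step 8: +2 fires, +2 burnt (F count now 2)
Step 9: +2 fires, +2 burnt (F count now 2)
Step 10: +0 fires, +2 burnt (F count now 0)
Fire out after step 10
Initially T: 20, now '.': 29
Total burnt (originally-T cells now '.'): 19

Answer: 19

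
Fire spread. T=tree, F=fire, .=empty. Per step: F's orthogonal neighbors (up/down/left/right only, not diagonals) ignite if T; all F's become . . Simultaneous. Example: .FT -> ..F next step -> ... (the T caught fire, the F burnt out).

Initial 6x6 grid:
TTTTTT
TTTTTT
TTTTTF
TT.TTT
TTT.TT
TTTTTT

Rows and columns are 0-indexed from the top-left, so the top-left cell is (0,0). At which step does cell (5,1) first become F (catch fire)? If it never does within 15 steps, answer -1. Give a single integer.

Step 1: cell (5,1)='T' (+3 fires, +1 burnt)
Step 2: cell (5,1)='T' (+5 fires, +3 burnt)
Step 3: cell (5,1)='T' (+6 fires, +5 burnt)
Step 4: cell (5,1)='T' (+4 fires, +6 burnt)
Step 5: cell (5,1)='T' (+5 fires, +4 burnt)
Step 6: cell (5,1)='T' (+5 fires, +5 burnt)
Step 7: cell (5,1)='F' (+4 fires, +5 burnt)
  -> target ignites at step 7
Step 8: cell (5,1)='.' (+1 fires, +4 burnt)
Step 9: cell (5,1)='.' (+0 fires, +1 burnt)
  fire out at step 9

7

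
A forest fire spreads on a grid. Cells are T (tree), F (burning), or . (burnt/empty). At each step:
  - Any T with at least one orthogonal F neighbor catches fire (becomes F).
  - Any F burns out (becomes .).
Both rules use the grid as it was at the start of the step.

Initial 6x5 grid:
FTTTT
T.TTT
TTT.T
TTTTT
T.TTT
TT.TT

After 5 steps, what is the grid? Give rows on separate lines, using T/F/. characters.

Step 1: 2 trees catch fire, 1 burn out
  .FTTT
  F.TTT
  TTT.T
  TTTTT
  T.TTT
  TT.TT
Step 2: 2 trees catch fire, 2 burn out
  ..FTT
  ..TTT
  FTT.T
  TTTTT
  T.TTT
  TT.TT
Step 3: 4 trees catch fire, 2 burn out
  ...FT
  ..FTT
  .FT.T
  FTTTT
  T.TTT
  TT.TT
Step 4: 5 trees catch fire, 4 burn out
  ....F
  ...FT
  ..F.T
  .FTTT
  F.TTT
  TT.TT
Step 5: 3 trees catch fire, 5 burn out
  .....
  ....F
  ....T
  ..FTT
  ..TTT
  FT.TT

.....
....F
....T
..FTT
..TTT
FT.TT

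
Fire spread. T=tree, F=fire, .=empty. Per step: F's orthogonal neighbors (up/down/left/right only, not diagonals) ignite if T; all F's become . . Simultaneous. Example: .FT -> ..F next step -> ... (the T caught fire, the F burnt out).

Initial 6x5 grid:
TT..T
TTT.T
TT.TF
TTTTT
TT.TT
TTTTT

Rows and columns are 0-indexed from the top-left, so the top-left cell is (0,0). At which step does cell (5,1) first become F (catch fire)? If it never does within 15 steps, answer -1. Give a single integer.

Step 1: cell (5,1)='T' (+3 fires, +1 burnt)
Step 2: cell (5,1)='T' (+3 fires, +3 burnt)
Step 3: cell (5,1)='T' (+3 fires, +3 burnt)
Step 4: cell (5,1)='T' (+2 fires, +3 burnt)
Step 5: cell (5,1)='T' (+4 fires, +2 burnt)
Step 6: cell (5,1)='F' (+4 fires, +4 burnt)
  -> target ignites at step 6
Step 7: cell (5,1)='.' (+4 fires, +4 burnt)
Step 8: cell (5,1)='.' (+1 fires, +4 burnt)
Step 9: cell (5,1)='.' (+0 fires, +1 burnt)
  fire out at step 9

6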